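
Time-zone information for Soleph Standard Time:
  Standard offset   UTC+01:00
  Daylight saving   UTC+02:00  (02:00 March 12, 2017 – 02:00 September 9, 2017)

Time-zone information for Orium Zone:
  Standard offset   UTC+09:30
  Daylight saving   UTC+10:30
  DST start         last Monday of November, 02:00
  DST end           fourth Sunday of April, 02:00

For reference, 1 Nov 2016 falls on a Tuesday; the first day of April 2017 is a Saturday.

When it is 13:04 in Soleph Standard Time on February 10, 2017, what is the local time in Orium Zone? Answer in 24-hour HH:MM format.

February 10, 2017 is outside the daylight-saving period (12 March – 9 September), so Soleph Standard Time is on standard time, UTC+01:00.
13:04 Soleph Standard Time − 1h = 12:04 UTC.
1 November 2016 is a Tuesday, so Mondays fall on 7, 14, 21, 28; the last is November 28.
1 April 2017 is a Saturday, so the first Sunday is April 2 and the fourth is April 23.
At the standard offset (UTC+09:30), 12:04 UTC + 9h30m = 21:34 Orium Zone standard time.
The standard-time date in Orium Zone, February 10, 2017, lies within the daylight-saving period (28 November 2016 – 23 April 2017), so Orium Zone is on daylight time, UTC+10:30.
12:04 UTC + 10h30m = 22:34 Orium Zone.

22:34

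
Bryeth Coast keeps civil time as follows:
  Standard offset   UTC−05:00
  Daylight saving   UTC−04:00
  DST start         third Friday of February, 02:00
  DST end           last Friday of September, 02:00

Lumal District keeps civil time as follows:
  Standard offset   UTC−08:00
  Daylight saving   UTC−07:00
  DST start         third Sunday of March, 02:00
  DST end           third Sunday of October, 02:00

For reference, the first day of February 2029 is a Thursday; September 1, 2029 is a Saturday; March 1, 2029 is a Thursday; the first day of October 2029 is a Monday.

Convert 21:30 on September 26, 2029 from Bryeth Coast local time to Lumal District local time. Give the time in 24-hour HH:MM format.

18:30

1 February 2029 is a Thursday, so the first Friday is February 2 and the third is February 16.
1 September 2029 is a Saturday, so Fridays fall on 7, 14, 21, 28; the last is September 28.
Daylight saving runs 16 February – 28 September; September 26, 2029 is inside that window, so Bryeth Coast is at UTC−04:00.
21:30 Bryeth Coast + 4h = 01:30 UTC (rolling into the next day, 27 September 2029).
1 March 2029 is a Thursday, so the first Sunday is March 4 and the third is March 18.
1 October 2029 is a Monday, so the first Sunday is October 7 and the third is October 21.
At the standard offset (UTC−08:00), 01:30 UTC − 8h = 17:30 Lumal District standard time (rolling into the previous day, 26 September 2029).
The standard-time date in Lumal District, September 26, 2029, falls between 18 March and 21 October, so daylight saving is in effect and Lumal District is at UTC−07:00.
01:30 UTC − 7h = 18:30 Lumal District (rolling into the previous day, 26 September 2029).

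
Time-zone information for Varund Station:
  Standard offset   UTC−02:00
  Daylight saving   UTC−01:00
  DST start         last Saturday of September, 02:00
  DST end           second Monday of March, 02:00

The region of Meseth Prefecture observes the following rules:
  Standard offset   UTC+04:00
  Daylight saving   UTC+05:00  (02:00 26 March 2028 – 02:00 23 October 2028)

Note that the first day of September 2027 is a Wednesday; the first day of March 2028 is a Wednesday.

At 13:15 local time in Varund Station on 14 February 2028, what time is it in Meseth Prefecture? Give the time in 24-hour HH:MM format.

1 September 2027 is a Wednesday, so Saturdays fall on 4, 11, 18, 25; the last is September 25.
1 March 2028 is a Wednesday, so the first Monday is March 6 and the second is March 13.
14 February 2028 falls between 25 September 2027 and 13 March 2028, so daylight saving is in effect and Varund Station is at UTC−01:00.
13:15 Varund Station + 1h = 14:15 UTC.
At the standard offset (UTC+04:00), 14:15 UTC + 4h = 18:15 Meseth Prefecture standard time.
The standard-time date in Meseth Prefecture, 14 February 2028, is outside the daylight-saving period (26 March – 23 October), so Meseth Prefecture is on standard time, UTC+04:00.
14:15 UTC + 4h = 18:15 Meseth Prefecture.

18:15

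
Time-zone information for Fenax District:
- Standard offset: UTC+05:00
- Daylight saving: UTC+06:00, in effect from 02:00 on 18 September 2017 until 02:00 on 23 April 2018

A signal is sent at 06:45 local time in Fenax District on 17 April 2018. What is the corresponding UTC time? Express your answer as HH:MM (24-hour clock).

00:45

Daylight saving runs 18 September 2017 – 23 April 2018; 17 April 2018 is inside that window, so Fenax District is at UTC+06:00.
06:45 local − 6h = 00:45 UTC.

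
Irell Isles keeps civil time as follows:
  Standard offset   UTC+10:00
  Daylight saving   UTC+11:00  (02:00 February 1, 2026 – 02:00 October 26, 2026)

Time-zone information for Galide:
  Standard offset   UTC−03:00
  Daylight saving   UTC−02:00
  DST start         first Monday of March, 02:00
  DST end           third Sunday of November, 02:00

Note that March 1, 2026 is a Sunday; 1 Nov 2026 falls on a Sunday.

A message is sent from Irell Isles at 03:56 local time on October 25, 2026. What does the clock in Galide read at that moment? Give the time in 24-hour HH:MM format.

Daylight saving runs 1 February – 26 October; October 25, 2026 is inside that window, so Irell Isles is at UTC+11:00.
03:56 Irell Isles − 11h = 16:56 UTC (rolling into the previous day, 24 October 2026).
1 March 2026 is a Sunday, so the first Monday is March 2.
1 November 2026 is a Sunday, so the first Sunday is November 1 and the third is November 15.
At the standard offset (UTC−03:00), 16:56 UTC − 3h = 13:56 Galide standard time.
The standard-time date in Galide, October 24, 2026, falls between 2 March and 15 November, so daylight saving is in effect and Galide is at UTC−02:00.
16:56 UTC − 2h = 14:56 Galide.

14:56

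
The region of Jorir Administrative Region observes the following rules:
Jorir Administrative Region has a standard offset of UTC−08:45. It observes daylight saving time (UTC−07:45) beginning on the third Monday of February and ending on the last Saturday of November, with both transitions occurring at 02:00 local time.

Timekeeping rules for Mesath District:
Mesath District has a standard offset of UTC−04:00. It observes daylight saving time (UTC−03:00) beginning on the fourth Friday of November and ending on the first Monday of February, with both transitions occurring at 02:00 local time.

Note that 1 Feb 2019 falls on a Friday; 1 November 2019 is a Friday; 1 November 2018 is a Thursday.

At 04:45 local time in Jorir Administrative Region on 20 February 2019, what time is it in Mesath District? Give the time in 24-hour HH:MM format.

1 February 2019 is a Friday, so the first Monday is February 4 and the third is February 18.
1 November 2019 is a Friday, so Saturdays fall on 2, 9, 16, 23, 30; the last is November 30.
Daylight saving runs 18 February – 30 November; 20 February 2019 is inside that window, so Jorir Administrative Region is at UTC−07:45.
04:45 Jorir Administrative Region + 7h45m = 12:30 UTC.
1 November 2018 is a Thursday, so the first Friday is November 2 and the fourth is November 23.
1 February 2019 is a Friday, so the first Monday is February 4.
At the standard offset (UTC−04:00), 12:30 UTC − 4h = 08:30 Mesath District standard time.
Daylight saving runs 23 November 2018 – 4 February 2019; the standard-time date in Mesath District, 20 February 2019, is outside that window, so Mesath District is on standard time at UTC−04:00.
12:30 UTC − 4h = 08:30 Mesath District.

08:30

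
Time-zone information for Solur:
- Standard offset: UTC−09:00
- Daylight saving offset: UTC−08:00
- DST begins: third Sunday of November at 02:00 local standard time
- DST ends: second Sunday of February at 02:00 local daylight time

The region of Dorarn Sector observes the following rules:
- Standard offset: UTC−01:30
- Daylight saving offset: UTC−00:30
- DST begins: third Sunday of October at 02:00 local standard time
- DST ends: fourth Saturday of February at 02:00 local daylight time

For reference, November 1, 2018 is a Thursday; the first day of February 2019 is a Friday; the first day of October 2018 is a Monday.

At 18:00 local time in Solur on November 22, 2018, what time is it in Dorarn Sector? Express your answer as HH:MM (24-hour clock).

1 November 2018 is a Thursday, so the first Sunday is November 4 and the third is November 18.
1 February 2019 is a Friday, so the first Sunday is February 3 and the second is February 10.
Daylight saving runs 18 November 2018 – 10 February 2019; November 22, 2018 is inside that window, so Solur is at UTC−08:00.
18:00 Solur + 8h = 02:00 UTC (rolling into the next day, 23 November 2018).
1 October 2018 is a Monday, so the first Sunday is October 7 and the third is October 21.
1 February 2019 is a Friday, so the first Saturday is February 2 and the fourth is February 23.
At the standard offset (UTC−01:30), 02:00 UTC − 1h30m = 00:30 Dorarn Sector standard time.
The standard-time date in Dorarn Sector, November 23, 2018, lies within the daylight-saving period (21 October 2018 – 23 February 2019), so Dorarn Sector is on daylight time, UTC−00:30.
02:00 UTC − 0h30m = 01:30 Dorarn Sector.

01:30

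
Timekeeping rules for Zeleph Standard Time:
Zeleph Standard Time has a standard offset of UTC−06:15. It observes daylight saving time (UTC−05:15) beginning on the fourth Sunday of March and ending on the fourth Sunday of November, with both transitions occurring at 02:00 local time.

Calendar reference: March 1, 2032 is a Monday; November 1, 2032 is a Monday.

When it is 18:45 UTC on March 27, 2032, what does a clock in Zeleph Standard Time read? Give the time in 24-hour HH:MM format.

1 March 2032 is a Monday, so the first Sunday is March 7 and the fourth is March 28.
1 November 2032 is a Monday, so the first Sunday is November 7 and the fourth is November 28.
At the standard offset (UTC−06:15), 18:45 UTC − 6h15m = 12:30 Zeleph Standard Time standard time.
Daylight saving runs 28 March – 28 November; the standard-time date in Zeleph Standard Time, March 27, 2032, is outside that window, so Zeleph Standard Time is on standard time at UTC−06:15.
18:45 UTC − 6h15m = 12:30 local.

12:30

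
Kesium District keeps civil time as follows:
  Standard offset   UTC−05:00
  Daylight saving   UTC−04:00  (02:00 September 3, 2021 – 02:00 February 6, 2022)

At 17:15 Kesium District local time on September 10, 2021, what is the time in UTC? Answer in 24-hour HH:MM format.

21:15

September 10, 2021 lies within the daylight-saving period (3 September 2021 – 6 February 2022), so Kesium District is on daylight time, UTC−04:00.
17:15 local + 4h = 21:15 UTC.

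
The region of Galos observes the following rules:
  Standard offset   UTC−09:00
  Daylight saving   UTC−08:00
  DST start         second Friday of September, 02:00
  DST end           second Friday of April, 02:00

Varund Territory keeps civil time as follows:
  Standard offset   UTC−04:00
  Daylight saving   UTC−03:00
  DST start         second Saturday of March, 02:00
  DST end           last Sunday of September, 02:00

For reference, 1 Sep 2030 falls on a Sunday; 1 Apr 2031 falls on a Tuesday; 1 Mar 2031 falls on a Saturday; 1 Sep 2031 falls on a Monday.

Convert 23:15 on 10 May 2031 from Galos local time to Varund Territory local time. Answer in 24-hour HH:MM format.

1 September 2030 is a Sunday, so the first Friday is September 6 and the second is September 13.
1 April 2031 is a Tuesday, so the first Friday is April 4 and the second is April 11.
Daylight saving runs 13 September 2030 – 11 April 2031; 10 May 2031 is outside that window, so Galos is on standard time at UTC−09:00.
23:15 Galos + 9h = 08:15 UTC (rolling into the next day, 11 May 2031).
1 March 2031 is a Saturday, so the first Saturday is March 1 and the second is March 8.
1 September 2031 is a Monday, so Sundays fall on 7, 14, 21, 28; the last is September 28.
At the standard offset (UTC−04:00), 08:15 UTC − 4h = 04:15 Varund Territory standard time.
The standard-time date in Varund Territory, 11 May 2031, falls between 8 March and 28 September, so daylight saving is in effect and Varund Territory is at UTC−03:00.
08:15 UTC − 3h = 05:15 Varund Territory.

05:15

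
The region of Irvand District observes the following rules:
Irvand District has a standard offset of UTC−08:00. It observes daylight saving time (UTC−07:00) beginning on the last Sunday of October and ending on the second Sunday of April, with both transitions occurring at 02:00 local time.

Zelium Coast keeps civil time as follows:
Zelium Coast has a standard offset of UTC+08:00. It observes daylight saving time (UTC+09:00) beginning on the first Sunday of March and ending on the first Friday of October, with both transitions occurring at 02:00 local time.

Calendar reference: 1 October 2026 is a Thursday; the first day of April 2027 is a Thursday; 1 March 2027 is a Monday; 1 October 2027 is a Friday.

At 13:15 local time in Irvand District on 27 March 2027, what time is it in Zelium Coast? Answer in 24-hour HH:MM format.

1 October 2026 is a Thursday, so Sundays fall on 4, 11, 18, 25; the last is October 25.
1 April 2027 is a Thursday, so the first Sunday is April 4 and the second is April 11.
27 March 2027 lies within the daylight-saving period (25 October 2026 – 11 April 2027), so Irvand District is on daylight time, UTC−07:00.
13:15 Irvand District + 7h = 20:15 UTC.
1 March 2027 is a Monday, so the first Sunday is March 7.
1 October 2027 is a Friday, so the first Friday is October 1.
At the standard offset (UTC+08:00), 20:15 UTC + 8h = 04:15 Zelium Coast standard time (rolling into the next day, 28 March 2027).
The standard-time date in Zelium Coast, 28 March 2027, lies within the daylight-saving period (7 March – 1 October), so Zelium Coast is on daylight time, UTC+09:00.
20:15 UTC + 9h = 05:15 Zelium Coast (rolling into the next day, 28 March 2027).

05:15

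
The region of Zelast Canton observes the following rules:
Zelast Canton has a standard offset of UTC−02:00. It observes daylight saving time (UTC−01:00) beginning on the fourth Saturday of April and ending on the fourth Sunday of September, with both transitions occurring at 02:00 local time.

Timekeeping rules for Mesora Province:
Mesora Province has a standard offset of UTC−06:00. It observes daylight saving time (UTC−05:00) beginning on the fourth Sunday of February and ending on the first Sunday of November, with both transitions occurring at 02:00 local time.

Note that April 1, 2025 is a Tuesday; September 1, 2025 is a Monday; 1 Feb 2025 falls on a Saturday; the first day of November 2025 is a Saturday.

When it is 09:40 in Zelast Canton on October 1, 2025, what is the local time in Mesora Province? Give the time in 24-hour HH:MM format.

1 April 2025 is a Tuesday, so the first Saturday is April 5 and the fourth is April 26.
1 September 2025 is a Monday, so the first Sunday is September 7 and the fourth is September 28.
October 1, 2025 is outside the daylight-saving period (26 April – 28 September), so Zelast Canton is on standard time, UTC−02:00.
09:40 Zelast Canton + 2h = 11:40 UTC.
1 February 2025 is a Saturday, so the first Sunday is February 2 and the fourth is February 23.
1 November 2025 is a Saturday, so the first Sunday is November 2.
At the standard offset (UTC−06:00), 11:40 UTC − 6h = 05:40 Mesora Province standard time.
The standard-time date in Mesora Province, October 1, 2025, falls between 23 February and 2 November, so daylight saving is in effect and Mesora Province is at UTC−05:00.
11:40 UTC − 5h = 06:40 Mesora Province.

06:40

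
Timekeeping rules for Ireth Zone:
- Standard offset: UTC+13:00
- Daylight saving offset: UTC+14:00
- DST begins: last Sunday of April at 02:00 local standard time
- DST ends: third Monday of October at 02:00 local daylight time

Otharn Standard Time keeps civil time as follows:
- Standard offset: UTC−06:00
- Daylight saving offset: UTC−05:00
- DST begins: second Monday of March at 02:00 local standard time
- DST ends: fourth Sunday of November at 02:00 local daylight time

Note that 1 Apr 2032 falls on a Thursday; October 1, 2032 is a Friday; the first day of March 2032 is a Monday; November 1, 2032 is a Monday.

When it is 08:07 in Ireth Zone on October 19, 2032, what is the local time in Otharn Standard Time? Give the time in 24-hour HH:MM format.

1 April 2032 is a Thursday, so Sundays fall on 4, 11, 18, 25; the last is April 25.
1 October 2032 is a Friday, so the first Monday is October 4 and the third is October 18.
October 19, 2032 is outside the daylight-saving period (25 April – 18 October), so Ireth Zone is on standard time, UTC+13:00.
08:07 Ireth Zone − 13h = 19:07 UTC (rolling into the previous day, 18 October 2032).
1 March 2032 is a Monday, so the first Monday is March 1 and the second is March 8.
1 November 2032 is a Monday, so the first Sunday is November 7 and the fourth is November 28.
At the standard offset (UTC−06:00), 19:07 UTC − 6h = 13:07 Otharn Standard Time standard time.
The standard-time date in Otharn Standard Time, October 18, 2032, falls between 8 March and 28 November, so daylight saving is in effect and Otharn Standard Time is at UTC−05:00.
19:07 UTC − 5h = 14:07 Otharn Standard Time.

14:07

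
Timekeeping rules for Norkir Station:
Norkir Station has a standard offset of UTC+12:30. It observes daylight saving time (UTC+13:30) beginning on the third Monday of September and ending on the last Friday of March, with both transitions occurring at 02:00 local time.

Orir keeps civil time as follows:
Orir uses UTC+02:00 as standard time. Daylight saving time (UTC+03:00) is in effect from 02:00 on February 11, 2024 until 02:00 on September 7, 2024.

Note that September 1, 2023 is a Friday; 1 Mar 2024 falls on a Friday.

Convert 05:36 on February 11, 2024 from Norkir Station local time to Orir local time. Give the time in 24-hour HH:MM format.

18:06

1 September 2023 is a Friday, so the first Monday is September 4 and the third is September 18.
1 March 2024 is a Friday, so Fridays fall on 1, 8, 15, 22, 29; the last is March 29.
Daylight saving runs 18 September 2023 – 29 March 2024; February 11, 2024 is inside that window, so Norkir Station is at UTC+13:30.
05:36 Norkir Station − 13h30m = 16:06 UTC (rolling into the previous day, 10 February 2024).
At the standard offset (UTC+02:00), 16:06 UTC + 2h = 18:06 Orir standard time.
The standard-time date in Orir, February 10, 2024, does not fall between 11 February and 7 September, so daylight saving is not in effect and Orir is at UTC+02:00.
16:06 UTC + 2h = 18:06 Orir.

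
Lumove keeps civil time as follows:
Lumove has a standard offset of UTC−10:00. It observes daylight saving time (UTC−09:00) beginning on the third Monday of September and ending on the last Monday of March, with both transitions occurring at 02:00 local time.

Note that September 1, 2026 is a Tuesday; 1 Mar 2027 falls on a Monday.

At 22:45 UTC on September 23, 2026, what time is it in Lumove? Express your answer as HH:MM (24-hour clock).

1 September 2026 is a Tuesday, so the first Monday is September 7 and the third is September 21.
1 March 2027 is a Monday, so Mondays fall on 1, 8, 15, 22, 29; the last is March 29.
At the standard offset (UTC−10:00), 22:45 UTC − 10h = 12:45 Lumove standard time.
The standard-time date in Lumove, September 23, 2026, falls between 21 September 2026 and 29 March 2027, so daylight saving is in effect and Lumove is at UTC−09:00.
22:45 UTC − 9h = 13:45 local.

13:45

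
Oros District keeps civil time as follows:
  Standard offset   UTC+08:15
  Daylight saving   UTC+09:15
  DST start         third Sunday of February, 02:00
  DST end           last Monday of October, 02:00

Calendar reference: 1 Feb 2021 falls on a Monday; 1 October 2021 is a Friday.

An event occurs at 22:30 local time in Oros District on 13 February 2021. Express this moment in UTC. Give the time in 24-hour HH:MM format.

1 February 2021 is a Monday, so the first Sunday is February 7 and the third is February 21.
1 October 2021 is a Friday, so Mondays fall on 4, 11, 18, 25; the last is October 25.
13 February 2021 is outside the daylight-saving period (21 February – 25 October), so Oros District is on standard time, UTC+08:15.
22:30 local − 8h15m = 14:15 UTC.

14:15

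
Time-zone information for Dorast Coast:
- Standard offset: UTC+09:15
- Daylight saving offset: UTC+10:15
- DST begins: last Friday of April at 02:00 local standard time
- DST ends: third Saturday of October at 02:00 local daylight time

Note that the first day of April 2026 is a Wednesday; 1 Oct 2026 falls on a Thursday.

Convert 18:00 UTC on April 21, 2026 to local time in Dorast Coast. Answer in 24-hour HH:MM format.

03:15

1 April 2026 is a Wednesday, so Fridays fall on 3, 10, 17, 24; the last is April 24.
1 October 2026 is a Thursday, so the first Saturday is October 3 and the third is October 17.
At the standard offset (UTC+09:15), 18:00 UTC + 9h15m = 03:15 Dorast Coast standard time (rolling into the next day, 22 April 2026).
Daylight saving runs 24 April – 17 October; the standard-time date in Dorast Coast, April 22, 2026, is outside that window, so Dorast Coast is on standard time at UTC+09:15.
18:00 UTC + 9h15m = 03:15 local (rolling into the next day, 22 April 2026).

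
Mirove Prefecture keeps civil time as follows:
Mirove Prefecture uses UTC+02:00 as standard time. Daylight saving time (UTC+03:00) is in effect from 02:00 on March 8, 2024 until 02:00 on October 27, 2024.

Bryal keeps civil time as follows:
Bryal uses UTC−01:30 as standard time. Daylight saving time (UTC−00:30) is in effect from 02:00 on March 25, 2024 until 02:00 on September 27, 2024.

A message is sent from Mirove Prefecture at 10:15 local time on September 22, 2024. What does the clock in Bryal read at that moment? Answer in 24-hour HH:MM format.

September 22, 2024 falls between 8 March and 27 October, so daylight saving is in effect and Mirove Prefecture is at UTC+03:00.
10:15 Mirove Prefecture − 3h = 07:15 UTC.
At the standard offset (UTC−01:30), 07:15 UTC − 1h30m = 05:45 Bryal standard time.
The standard-time date in Bryal, September 22, 2024, lies within the daylight-saving period (25 March – 27 September), so Bryal is on daylight time, UTC−00:30.
07:15 UTC − 0h30m = 06:45 Bryal.

06:45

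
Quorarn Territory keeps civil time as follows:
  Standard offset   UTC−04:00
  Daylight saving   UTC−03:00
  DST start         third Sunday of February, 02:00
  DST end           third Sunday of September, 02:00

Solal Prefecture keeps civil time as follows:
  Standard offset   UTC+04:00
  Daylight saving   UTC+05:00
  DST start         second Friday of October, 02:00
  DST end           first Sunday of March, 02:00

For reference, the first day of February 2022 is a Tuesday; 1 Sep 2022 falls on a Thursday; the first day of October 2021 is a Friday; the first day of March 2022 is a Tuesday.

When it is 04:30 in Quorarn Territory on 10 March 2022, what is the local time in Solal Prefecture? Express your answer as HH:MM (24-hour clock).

1 February 2022 is a Tuesday, so the first Sunday is February 6 and the third is February 20.
1 September 2022 is a Thursday, so the first Sunday is September 4 and the third is September 18.
10 March 2022 lies within the daylight-saving period (20 February – 18 September), so Quorarn Territory is on daylight time, UTC−03:00.
04:30 Quorarn Territory + 3h = 07:30 UTC.
1 October 2021 is a Friday, so the first Friday is October 1 and the second is October 8.
1 March 2022 is a Tuesday, so the first Sunday is March 6.
At the standard offset (UTC+04:00), 07:30 UTC + 4h = 11:30 Solal Prefecture standard time.
Daylight saving runs 8 October 2021 – 6 March 2022; the standard-time date in Solal Prefecture, 10 March 2022, is outside that window, so Solal Prefecture is on standard time at UTC+04:00.
07:30 UTC + 4h = 11:30 Solal Prefecture.

11:30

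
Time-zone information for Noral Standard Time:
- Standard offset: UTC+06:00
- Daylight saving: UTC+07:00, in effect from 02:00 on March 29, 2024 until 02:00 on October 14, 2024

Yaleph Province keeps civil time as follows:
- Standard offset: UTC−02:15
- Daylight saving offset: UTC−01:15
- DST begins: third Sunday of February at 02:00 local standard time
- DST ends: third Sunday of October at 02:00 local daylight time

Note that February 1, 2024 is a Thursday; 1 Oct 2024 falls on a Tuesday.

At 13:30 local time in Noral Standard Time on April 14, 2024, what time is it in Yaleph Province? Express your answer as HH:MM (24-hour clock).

05:15

Daylight saving runs 29 March – 14 October; April 14, 2024 is inside that window, so Noral Standard Time is at UTC+07:00.
13:30 Noral Standard Time − 7h = 06:30 UTC.
1 February 2024 is a Thursday, so the first Sunday is February 4 and the third is February 18.
1 October 2024 is a Tuesday, so the first Sunday is October 6 and the third is October 20.
At the standard offset (UTC−02:15), 06:30 UTC − 2h15m = 04:15 Yaleph Province standard time.
The standard-time date in Yaleph Province, April 14, 2024, lies within the daylight-saving period (18 February – 20 October), so Yaleph Province is on daylight time, UTC−01:15.
06:30 UTC − 1h15m = 05:15 Yaleph Province.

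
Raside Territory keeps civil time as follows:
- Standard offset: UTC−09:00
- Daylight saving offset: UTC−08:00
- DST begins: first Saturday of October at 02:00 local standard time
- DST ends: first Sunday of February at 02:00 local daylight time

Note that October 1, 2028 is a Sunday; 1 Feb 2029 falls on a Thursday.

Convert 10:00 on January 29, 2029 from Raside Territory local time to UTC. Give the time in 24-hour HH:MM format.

1 October 2028 is a Sunday, so the first Saturday is October 7.
1 February 2029 is a Thursday, so the first Sunday is February 4.
Daylight saving runs 7 October 2028 – 4 February 2029; January 29, 2029 is inside that window, so Raside Territory is at UTC−08:00.
10:00 local + 8h = 18:00 UTC.

18:00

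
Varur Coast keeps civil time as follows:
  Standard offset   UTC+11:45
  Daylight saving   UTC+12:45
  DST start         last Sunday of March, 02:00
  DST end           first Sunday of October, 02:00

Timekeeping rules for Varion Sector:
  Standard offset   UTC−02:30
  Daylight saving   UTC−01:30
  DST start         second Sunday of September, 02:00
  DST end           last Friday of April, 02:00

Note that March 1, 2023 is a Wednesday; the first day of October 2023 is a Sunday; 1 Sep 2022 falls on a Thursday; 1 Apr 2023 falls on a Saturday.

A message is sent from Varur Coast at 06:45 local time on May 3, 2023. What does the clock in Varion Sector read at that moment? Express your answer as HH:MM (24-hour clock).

1 March 2023 is a Wednesday, so Sundays fall on 5, 12, 19, 26; the last is March 26.
1 October 2023 is a Sunday, so the first Sunday is October 1.
Daylight saving runs 26 March – 1 October; May 3, 2023 is inside that window, so Varur Coast is at UTC+12:45.
06:45 Varur Coast − 12h45m = 18:00 UTC (rolling into the previous day, 2 May 2023).
1 September 2022 is a Thursday, so the first Sunday is September 4 and the second is September 11.
1 April 2023 is a Saturday, so Fridays fall on 7, 14, 21, 28; the last is April 28.
At the standard offset (UTC−02:30), 18:00 UTC − 2h30m = 15:30 Varion Sector standard time.
The standard-time date in Varion Sector, May 2, 2023, is outside the daylight-saving period (11 September 2022 – 28 April 2023), so Varion Sector is on standard time, UTC−02:30.
18:00 UTC − 2h30m = 15:30 Varion Sector.

15:30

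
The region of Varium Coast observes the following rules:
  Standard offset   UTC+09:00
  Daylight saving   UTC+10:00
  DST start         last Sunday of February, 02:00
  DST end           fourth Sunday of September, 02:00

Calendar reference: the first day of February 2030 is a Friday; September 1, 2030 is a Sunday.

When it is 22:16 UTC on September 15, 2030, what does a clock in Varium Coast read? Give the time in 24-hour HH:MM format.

1 February 2030 is a Friday, so Sundays fall on 3, 10, 17, 24; the last is February 24.
1 September 2030 is a Sunday, so the first Sunday is September 1 and the fourth is September 22.
At the standard offset (UTC+09:00), 22:16 UTC + 9h = 07:16 Varium Coast standard time (rolling into the next day, 16 September 2030).
Daylight saving runs 24 February – 22 September; the standard-time date in Varium Coast, September 16, 2030, is inside that window, so Varium Coast is at UTC+10:00.
22:16 UTC + 10h = 08:16 local (rolling into the next day, 16 September 2030).

08:16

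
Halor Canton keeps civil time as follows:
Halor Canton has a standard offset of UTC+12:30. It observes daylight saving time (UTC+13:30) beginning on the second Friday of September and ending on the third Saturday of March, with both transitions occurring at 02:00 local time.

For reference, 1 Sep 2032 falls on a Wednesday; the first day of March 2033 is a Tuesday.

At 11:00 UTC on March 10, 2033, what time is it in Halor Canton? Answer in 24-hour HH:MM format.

1 September 2032 is a Wednesday, so the first Friday is September 3 and the second is September 10.
1 March 2033 is a Tuesday, so the first Saturday is March 5 and the third is March 19.
At the standard offset (UTC+12:30), 11:00 UTC + 12h30m = 23:30 Halor Canton standard time.
The standard-time date in Halor Canton, March 10, 2033, falls between 10 September 2032 and 19 March 2033, so daylight saving is in effect and Halor Canton is at UTC+13:30.
11:00 UTC + 13h30m = 00:30 local (rolling into the next day, 11 March 2033).

00:30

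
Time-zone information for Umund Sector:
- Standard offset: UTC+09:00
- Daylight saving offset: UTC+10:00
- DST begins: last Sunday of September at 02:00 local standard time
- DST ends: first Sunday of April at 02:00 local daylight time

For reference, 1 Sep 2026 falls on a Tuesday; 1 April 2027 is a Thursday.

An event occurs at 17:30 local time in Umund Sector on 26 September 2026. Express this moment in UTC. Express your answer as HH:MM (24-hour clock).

1 September 2026 is a Tuesday, so Sundays fall on 6, 13, 20, 27; the last is September 27.
1 April 2027 is a Thursday, so the first Sunday is April 4.
Daylight saving runs 27 September 2026 – 4 April 2027; 26 September 2026 is outside that window, so Umund Sector is on standard time at UTC+09:00.
17:30 local − 9h = 08:30 UTC.

08:30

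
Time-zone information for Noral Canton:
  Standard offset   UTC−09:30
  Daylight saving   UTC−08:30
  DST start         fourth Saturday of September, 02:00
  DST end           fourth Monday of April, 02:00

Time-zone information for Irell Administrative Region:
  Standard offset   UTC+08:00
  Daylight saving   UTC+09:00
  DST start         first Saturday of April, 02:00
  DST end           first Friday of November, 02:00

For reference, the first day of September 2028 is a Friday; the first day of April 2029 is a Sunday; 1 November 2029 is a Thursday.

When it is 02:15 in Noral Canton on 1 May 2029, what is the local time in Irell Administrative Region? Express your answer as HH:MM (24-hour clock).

1 September 2028 is a Friday, so the first Saturday is September 2 and the fourth is September 23.
1 April 2029 is a Sunday, so the first Monday is April 2 and the fourth is April 23.
Daylight saving runs 23 September 2028 – 23 April 2029; 1 May 2029 is outside that window, so Noral Canton is on standard time at UTC−09:30.
02:15 Noral Canton + 9h30m = 11:45 UTC.
1 April 2029 is a Sunday, so the first Saturday is April 7.
1 November 2029 is a Thursday, so the first Friday is November 2.
At the standard offset (UTC+08:00), 11:45 UTC + 8h = 19:45 Irell Administrative Region standard time.
The standard-time date in Irell Administrative Region, 1 May 2029, falls between 7 April and 2 November, so daylight saving is in effect and Irell Administrative Region is at UTC+09:00.
11:45 UTC + 9h = 20:45 Irell Administrative Region.

20:45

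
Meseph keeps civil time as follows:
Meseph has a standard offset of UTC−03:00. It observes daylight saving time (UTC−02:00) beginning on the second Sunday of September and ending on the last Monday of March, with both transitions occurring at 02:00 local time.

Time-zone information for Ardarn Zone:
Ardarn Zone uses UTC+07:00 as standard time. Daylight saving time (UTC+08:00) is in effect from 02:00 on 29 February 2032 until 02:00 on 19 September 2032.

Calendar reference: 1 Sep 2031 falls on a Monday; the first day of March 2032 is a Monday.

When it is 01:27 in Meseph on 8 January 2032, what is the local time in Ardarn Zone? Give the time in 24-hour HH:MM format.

1 September 2031 is a Monday, so the first Sunday is September 7 and the second is September 14.
1 March 2032 is a Monday, so Mondays fall on 1, 8, 15, 22, 29; the last is March 29.
8 January 2032 lies within the daylight-saving period (14 September 2031 – 29 March 2032), so Meseph is on daylight time, UTC−02:00.
01:27 Meseph + 2h = 03:27 UTC.
At the standard offset (UTC+07:00), 03:27 UTC + 7h = 10:27 Ardarn Zone standard time.
The standard-time date in Ardarn Zone, 8 January 2032, is outside the daylight-saving period (29 February – 19 September), so Ardarn Zone is on standard time, UTC+07:00.
03:27 UTC + 7h = 10:27 Ardarn Zone.

10:27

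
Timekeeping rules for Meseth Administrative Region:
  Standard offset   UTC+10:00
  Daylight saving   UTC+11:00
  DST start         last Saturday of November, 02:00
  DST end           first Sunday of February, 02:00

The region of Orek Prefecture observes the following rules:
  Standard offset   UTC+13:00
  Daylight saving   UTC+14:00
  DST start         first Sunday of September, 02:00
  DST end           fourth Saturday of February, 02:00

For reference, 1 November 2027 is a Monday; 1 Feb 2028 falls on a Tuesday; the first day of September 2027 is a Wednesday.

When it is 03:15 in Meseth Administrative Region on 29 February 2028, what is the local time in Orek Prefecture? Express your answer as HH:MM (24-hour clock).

06:15

1 November 2027 is a Monday, so Saturdays fall on 6, 13, 20, 27; the last is November 27.
1 February 2028 is a Tuesday, so the first Sunday is February 6.
Daylight saving runs 27 November 2027 – 6 February 2028; 29 February 2028 is outside that window, so Meseth Administrative Region is on standard time at UTC+10:00.
03:15 Meseth Administrative Region − 10h = 17:15 UTC (rolling into the previous day, 28 February 2028).
1 September 2027 is a Wednesday, so the first Sunday is September 5.
1 February 2028 is a Tuesday, so the first Saturday is February 5 and the fourth is February 26.
At the standard offset (UTC+13:00), 17:15 UTC + 13h = 06:15 Orek Prefecture standard time (rolling into the next day, 29 February 2028).
The standard-time date in Orek Prefecture, 29 February 2028, is outside the daylight-saving period (5 September 2027 – 26 February 2028), so Orek Prefecture is on standard time, UTC+13:00.
17:15 UTC + 13h = 06:15 Orek Prefecture (rolling into the next day, 29 February 2028).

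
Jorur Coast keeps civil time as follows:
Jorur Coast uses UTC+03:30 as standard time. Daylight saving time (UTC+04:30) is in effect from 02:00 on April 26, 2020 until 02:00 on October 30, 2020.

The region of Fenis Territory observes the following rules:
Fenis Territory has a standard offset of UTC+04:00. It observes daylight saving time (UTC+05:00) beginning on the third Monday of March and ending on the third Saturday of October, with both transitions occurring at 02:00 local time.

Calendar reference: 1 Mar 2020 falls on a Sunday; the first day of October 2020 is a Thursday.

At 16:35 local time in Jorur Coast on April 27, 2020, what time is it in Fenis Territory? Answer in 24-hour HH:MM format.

17:05

April 27, 2020 falls between 26 April and 30 October, so daylight saving is in effect and Jorur Coast is at UTC+04:30.
16:35 Jorur Coast − 4h30m = 12:05 UTC.
1 March 2020 is a Sunday, so the first Monday is March 2 and the third is March 16.
1 October 2020 is a Thursday, so the first Saturday is October 3 and the third is October 17.
At the standard offset (UTC+04:00), 12:05 UTC + 4h = 16:05 Fenis Territory standard time.
The standard-time date in Fenis Territory, April 27, 2020, falls between 16 March and 17 October, so daylight saving is in effect and Fenis Territory is at UTC+05:00.
12:05 UTC + 5h = 17:05 Fenis Territory.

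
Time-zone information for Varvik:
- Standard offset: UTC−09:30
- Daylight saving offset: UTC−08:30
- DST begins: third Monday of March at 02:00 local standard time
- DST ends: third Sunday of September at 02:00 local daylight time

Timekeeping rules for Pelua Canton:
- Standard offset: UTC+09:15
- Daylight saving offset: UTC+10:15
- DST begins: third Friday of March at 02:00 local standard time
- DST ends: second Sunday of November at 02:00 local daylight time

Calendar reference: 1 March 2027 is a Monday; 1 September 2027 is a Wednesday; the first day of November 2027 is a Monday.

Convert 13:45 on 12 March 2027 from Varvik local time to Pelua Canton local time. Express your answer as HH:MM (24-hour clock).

08:30

1 March 2027 is a Monday, so the first Monday is March 1 and the third is March 15.
1 September 2027 is a Wednesday, so the first Sunday is September 5 and the third is September 19.
Daylight saving runs 15 March – 19 September; 12 March 2027 is outside that window, so Varvik is on standard time at UTC−09:30.
13:45 Varvik + 9h30m = 23:15 UTC.
1 March 2027 is a Monday, so the first Friday is March 5 and the third is March 19.
1 November 2027 is a Monday, so the first Sunday is November 7 and the second is November 14.
At the standard offset (UTC+09:15), 23:15 UTC + 9h15m = 08:30 Pelua Canton standard time (rolling into the next day, 13 March 2027).
Daylight saving runs 19 March – 14 November; the standard-time date in Pelua Canton, 13 March 2027, is outside that window, so Pelua Canton is on standard time at UTC+09:15.
23:15 UTC + 9h15m = 08:30 Pelua Canton (rolling into the next day, 13 March 2027).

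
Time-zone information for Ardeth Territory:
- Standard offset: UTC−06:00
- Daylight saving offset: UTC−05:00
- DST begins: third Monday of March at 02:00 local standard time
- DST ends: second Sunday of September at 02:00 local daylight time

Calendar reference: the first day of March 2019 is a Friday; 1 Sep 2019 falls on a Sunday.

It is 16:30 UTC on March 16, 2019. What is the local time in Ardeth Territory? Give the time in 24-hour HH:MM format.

1 March 2019 is a Friday, so the first Monday is March 4 and the third is March 18.
1 September 2019 is a Sunday, so the first Sunday is September 1 and the second is September 8.
At the standard offset (UTC−06:00), 16:30 UTC − 6h = 10:30 Ardeth Territory standard time.
Daylight saving runs 18 March – 8 September; the standard-time date in Ardeth Territory, March 16, 2019, is outside that window, so Ardeth Territory is on standard time at UTC−06:00.
16:30 UTC − 6h = 10:30 local.

10:30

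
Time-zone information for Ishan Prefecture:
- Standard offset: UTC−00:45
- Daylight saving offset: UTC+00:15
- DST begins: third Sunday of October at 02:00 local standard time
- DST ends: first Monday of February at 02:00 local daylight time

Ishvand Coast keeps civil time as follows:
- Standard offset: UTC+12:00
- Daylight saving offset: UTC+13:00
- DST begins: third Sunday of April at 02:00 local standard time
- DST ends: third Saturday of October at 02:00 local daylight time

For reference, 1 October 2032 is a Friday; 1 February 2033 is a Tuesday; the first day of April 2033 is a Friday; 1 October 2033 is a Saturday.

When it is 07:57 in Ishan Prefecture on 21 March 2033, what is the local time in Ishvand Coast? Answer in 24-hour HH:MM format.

20:42

1 October 2032 is a Friday, so the first Sunday is October 3 and the third is October 17.
1 February 2033 is a Tuesday, so the first Monday is February 7.
21 March 2033 is outside the daylight-saving period (17 October 2032 – 7 February 2033), so Ishan Prefecture is on standard time, UTC−00:45.
07:57 Ishan Prefecture + 0h45m = 08:42 UTC.
1 April 2033 is a Friday, so the first Sunday is April 3 and the third is April 17.
1 October 2033 is a Saturday, so the first Saturday is October 1 and the third is October 15.
At the standard offset (UTC+12:00), 08:42 UTC + 12h = 20:42 Ishvand Coast standard time.
The standard-time date in Ishvand Coast, 21 March 2033, is outside the daylight-saving period (17 April – 15 October), so Ishvand Coast is on standard time, UTC+12:00.
08:42 UTC + 12h = 20:42 Ishvand Coast.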